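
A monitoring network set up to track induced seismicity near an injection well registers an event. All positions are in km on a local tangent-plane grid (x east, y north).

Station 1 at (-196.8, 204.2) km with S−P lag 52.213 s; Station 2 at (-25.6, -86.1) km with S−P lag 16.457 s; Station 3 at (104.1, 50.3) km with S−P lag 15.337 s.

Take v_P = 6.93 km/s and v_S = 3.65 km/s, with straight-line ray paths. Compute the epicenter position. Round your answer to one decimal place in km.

(100.0, -67.9)

Distance from S−P lag: d = Δt · v_P v_S / (v_P − v_S) = Δt · (6.93·3.65)/(6.93−3.65) ≈ 7.7117·Δt.
So d_Station 1 = 402.65, d_Station 2 = 126.91, d_Station 3 = 118.27 km.
Circle about each station: (x + 196.8)² + (y − 204.2)² = 402.65²; (x + 25.6)² + (y + 86.1)² = 126.91²; (x − 104.1)² + (y − 50.3)² = 118.27².
Subtracting the Station 1 equation from the Station 2 and Station 3 equations removes the quadratic terms:
342.4 x − 580.6 y = 73661.56
601.8 x − 307.8 y = 81078.25
Solving the 2×2 system: x ≈ 100.0, y ≈ -67.9 km.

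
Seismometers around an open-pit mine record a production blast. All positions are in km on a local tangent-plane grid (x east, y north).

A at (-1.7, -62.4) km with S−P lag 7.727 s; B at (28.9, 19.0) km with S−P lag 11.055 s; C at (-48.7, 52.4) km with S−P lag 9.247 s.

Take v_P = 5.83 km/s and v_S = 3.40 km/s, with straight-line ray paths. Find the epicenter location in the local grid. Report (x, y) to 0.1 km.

(-50.9, -23.0)

Distance from S−P lag: d = Δt · v_P v_S / (v_P − v_S) = Δt · (5.83·3.40)/(5.83−3.40) ≈ 8.1572·Δt.
So d_A = 63.03, d_B = 90.18, d_C = 75.43 km.
Circle about each station: (x + 1.7)² + (y + 62.4)² = 63.03²; (x − 28.9)² + (y − 19.0)² = 90.18²; (x + 48.7)² + (y − 52.4)² = 75.43².
Subtracting pairs of circle equations eliminates x²+y² and gives linear equations (the radical axes):
61.2 x + 162.8 y = -6860.09
-94.0 x + 229.6 y = -496.10
Solving the 2×2 system: x ≈ -50.9, y ≈ -23.0 km.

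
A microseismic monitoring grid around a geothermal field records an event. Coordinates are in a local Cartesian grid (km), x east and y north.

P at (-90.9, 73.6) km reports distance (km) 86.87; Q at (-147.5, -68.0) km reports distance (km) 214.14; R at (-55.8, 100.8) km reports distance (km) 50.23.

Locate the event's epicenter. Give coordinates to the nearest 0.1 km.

(-6.2, 92.9)

Circle about each station: (x + 90.9)² + (y − 73.6)² = 86.87²; (x + 147.5)² + (y + 68.0)² = 214.14²; (x + 55.8)² + (y − 100.8)² = 50.23².
Subtracting pairs of circle equations eliminates x²+y² and gives linear equations (the radical axes):
-113.2 x − 283.2 y = -25609.06
70.2 x + 54.4 y = 4617.85
Solving the 2×2 system: x ≈ -6.2, y ≈ 92.9 km.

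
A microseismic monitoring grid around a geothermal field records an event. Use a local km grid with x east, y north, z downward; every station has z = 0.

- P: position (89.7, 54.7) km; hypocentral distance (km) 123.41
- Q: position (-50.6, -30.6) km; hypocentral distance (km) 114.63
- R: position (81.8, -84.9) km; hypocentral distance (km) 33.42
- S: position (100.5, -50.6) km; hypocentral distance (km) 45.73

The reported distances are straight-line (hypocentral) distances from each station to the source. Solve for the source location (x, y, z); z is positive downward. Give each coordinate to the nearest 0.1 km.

Each station gives a sphere (x−x_i)² + (y−y_i)² + z² = d_i² (stations at z=0).
Subtracting the P sphere from Q and R: z² cancels, leaving linear equations in x and y:
-280.6 x − 170.6 y = -5451.47
-15.8 x − 279.2 y = 16974.20
Solving: x ≈ 58.400, y ≈ -64.101 km (keep extra digits for the depth step; rounded: 58.4, -64.1).
Then from the P sphere: z² = 123.41² − (x − 89.7)² − (y − 54.7)² with x = 58.400, y = -64.101, so z ≈ 11.690 ≈ 11.7 km.

(58.4, -64.1, 11.7)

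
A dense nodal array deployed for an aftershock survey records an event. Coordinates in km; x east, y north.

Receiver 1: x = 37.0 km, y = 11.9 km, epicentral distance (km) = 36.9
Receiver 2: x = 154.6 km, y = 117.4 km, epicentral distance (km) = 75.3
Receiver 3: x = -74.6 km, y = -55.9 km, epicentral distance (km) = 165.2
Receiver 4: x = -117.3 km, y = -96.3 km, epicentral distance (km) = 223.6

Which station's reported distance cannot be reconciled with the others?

Solve using three stations at a time. Using Receiver 1, Receiver 3, Receiver 4 (subtract circle equations pairwise → linear system) gives (x, y) ≈ (59.0, 41.1).
Distances from that point to each station vs reported:
  Receiver 1: calculated 36.6 vs reported 36.9 → residual 0.3 km
  Receiver 2: calculated 122.3 vs reported 75.3 → residual 47.0 km
  Receiver 3: calculated 165.1 vs reported 165.2 → residual 0.1 km
  Receiver 4: calculated 223.5 vs reported 223.6 → residual 0.1 km
Receiver 1, Receiver 3, Receiver 4 are mutually consistent (residuals ≈ 0); Receiver 2 is off by 47.0 km.

Receiver 2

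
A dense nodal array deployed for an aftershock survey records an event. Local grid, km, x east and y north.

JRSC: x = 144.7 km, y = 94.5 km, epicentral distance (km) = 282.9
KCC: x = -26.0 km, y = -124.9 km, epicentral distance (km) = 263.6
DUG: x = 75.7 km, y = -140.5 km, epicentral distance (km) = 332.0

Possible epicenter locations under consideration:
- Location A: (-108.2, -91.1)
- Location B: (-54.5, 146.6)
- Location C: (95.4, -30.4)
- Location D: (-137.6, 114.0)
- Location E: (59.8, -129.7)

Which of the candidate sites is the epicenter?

For each candidate, compare |candidate − station| to the reported distance:
Location A: residuals JRSC 30.8, KCC 174.7, DUG 141.6 → max 174.7 km
Location B: residuals JRSC 77.0, KCC 9.4, DUG 16.8 → max 77.0 km
Location C: residuals JRSC 148.6, KCC 109.8, DUG 220.2 → max 220.2 km
Location D: residuals JRSC 0.1, KCC 0.1, DUG 0.1 → max 0.1 km
Location E: residuals JRSC 43.2, KCC 177.7, DUG 312.8 → max 312.8 km
Only Location D has all residuals ≈ 0.

Location D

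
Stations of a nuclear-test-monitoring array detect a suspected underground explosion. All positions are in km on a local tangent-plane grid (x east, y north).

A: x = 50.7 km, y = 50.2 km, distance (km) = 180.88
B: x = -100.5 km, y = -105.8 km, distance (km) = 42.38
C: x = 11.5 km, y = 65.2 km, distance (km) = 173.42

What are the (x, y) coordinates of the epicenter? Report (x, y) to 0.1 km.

Circle about each station: (x − 50.7)² + (y − 50.2)² = 180.88²; (x + 100.5)² + (y + 105.8)² = 42.38²; (x − 11.5)² + (y − 65.2)² = 173.42².
Subtracting pairs of circle equations eliminates x²+y² and gives linear equations (the radical axes):
-302.4 x − 312.0 y = 47124.87
-78.4 x + 30.0 y = 1935.84
Solving the 2×2 system: x ≈ -60.2, y ≈ -92.7 km.

(-60.2, -92.7)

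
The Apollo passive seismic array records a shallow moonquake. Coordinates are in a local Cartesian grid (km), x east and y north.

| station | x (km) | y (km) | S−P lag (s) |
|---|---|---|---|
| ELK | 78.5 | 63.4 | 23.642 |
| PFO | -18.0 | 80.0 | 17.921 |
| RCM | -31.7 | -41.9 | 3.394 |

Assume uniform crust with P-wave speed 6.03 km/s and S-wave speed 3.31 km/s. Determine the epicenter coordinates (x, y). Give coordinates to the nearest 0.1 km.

x ≈ -56.3 km, y ≈ -45.8 km

Distance from S−P lag: d = Δt · v_P v_S / (v_P − v_S) = Δt · (6.03·3.31)/(6.03−3.31) ≈ 7.3380·Δt.
So d_ELK = 173.48, d_PFO = 131.50, d_RCM = 24.91 km.
Circle about each station: (x − 78.5)² + (y − 63.4)² = 173.48²; (x + 18.0)² + (y − 80.0)² = 131.50²; (x + 31.7)² + (y + 41.9)² = 24.91².
Subtracting the ELK equation from the PFO and RCM equations removes the quadratic terms:
-193.0 x + 33.2 y = 9345.25
-220.4 x − 210.6 y = 22053.49
Solving the 2×2 system: x ≈ -56.3, y ≈ -45.8 km.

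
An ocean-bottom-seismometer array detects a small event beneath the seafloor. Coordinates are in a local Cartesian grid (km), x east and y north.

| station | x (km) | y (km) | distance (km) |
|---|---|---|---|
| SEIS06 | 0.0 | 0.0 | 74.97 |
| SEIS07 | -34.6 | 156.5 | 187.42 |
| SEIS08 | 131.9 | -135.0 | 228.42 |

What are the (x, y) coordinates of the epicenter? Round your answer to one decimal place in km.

(-69.7, -27.6)

Circle about each station: x² + y² = 74.97²; (x + 34.6)² + (y − 156.5)² = 187.42²; (x − 131.9)² + (y + 135.0)² = 228.42².
Subtracting the SEIS06 equation from the SEIS07 and SEIS08 equations removes the quadratic terms:
-69.2 x + 313.0 y = -3816.35
263.8 x − 270.0 y = -10932.59
Solving the 2×2 system: x ≈ -69.7, y ≈ -27.6 km.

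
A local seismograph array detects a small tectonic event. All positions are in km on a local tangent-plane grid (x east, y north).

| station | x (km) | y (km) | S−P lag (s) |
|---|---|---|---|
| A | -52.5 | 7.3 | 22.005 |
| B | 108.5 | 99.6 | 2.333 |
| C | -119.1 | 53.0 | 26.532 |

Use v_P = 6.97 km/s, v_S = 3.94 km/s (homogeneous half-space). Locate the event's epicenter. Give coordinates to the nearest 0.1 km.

Distance from S−P lag: d = Δt · v_P v_S / (v_P − v_S) = Δt · (6.97·3.94)/(6.97−3.94) ≈ 9.0633·Δt.
So d_A = 199.44, d_B = 21.14, d_C = 240.47 km.
Circle about each station: (x + 52.5)² + (y − 7.3)² = 199.44²; (x − 108.5)² + (y − 99.6)² = 21.14²; (x + 119.1)² + (y − 53.0)² = 240.47².
Subtracting the A equation from the B and C equations removes the quadratic terms:
322.0 x + 184.6 y = 58212.28
-133.2 x + 91.4 y = -3865.24
Solving the 2×2 system: x ≈ 111.7, y ≈ 120.5 km.

111.7 km east, 120.5 km north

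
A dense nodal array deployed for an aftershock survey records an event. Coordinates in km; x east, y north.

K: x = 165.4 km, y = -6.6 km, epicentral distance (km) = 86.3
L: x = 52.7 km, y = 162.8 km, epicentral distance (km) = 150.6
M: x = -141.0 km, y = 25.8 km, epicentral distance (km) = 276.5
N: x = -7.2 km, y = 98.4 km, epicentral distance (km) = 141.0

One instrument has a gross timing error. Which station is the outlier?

Solve using three stations at a time. Using K, M, N (subtract circle equations pairwise → linear system) gives (x, y) ≈ (131.5, 72.8).
Distances from that point to each station vs reported:
  K: calculated 86.3 vs reported 86.3 → residual 0.0 km
  L: calculated 119.6 vs reported 150.6 → residual 31.0 km
  M: calculated 276.5 vs reported 276.5 → residual 0.0 km
  N: calculated 141.0 vs reported 141.0 → residual 0.0 km
K, M, N are mutually consistent (residuals ≈ 0); L is off by 31.0 km.

L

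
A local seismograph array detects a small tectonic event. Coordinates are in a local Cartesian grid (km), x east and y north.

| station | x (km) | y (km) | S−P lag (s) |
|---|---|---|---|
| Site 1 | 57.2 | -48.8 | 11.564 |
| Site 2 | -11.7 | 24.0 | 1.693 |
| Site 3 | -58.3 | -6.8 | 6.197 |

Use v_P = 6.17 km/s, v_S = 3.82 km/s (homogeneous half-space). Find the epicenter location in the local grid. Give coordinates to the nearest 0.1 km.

(-17.4, 40.0)

Distance from S−P lag: d = Δt · v_P v_S / (v_P − v_S) = Δt · (6.17·3.82)/(6.17−3.82) ≈ 10.0295·Δt.
So d_Site 1 = 115.98, d_Site 2 = 16.98, d_Site 3 = 62.15 km.
Circle about each station: (x − 57.2)² + (y + 48.8)² = 115.98²; (x + 11.7)² + (y − 24.0)² = 16.98²; (x + 58.3)² + (y + 6.8)² = 62.15².
Subtracting the Site 1 equation from the Site 2 and Site 3 equations removes the quadratic terms:
-137.8 x + 145.6 y = 8222.65
-231.0 x + 84.0 y = 7380.59
Solving the 2×2 system: x ≈ -17.4, y ≈ 40.0 km.
Check against Site 1 (with the unrounded x, y): √((x − 57.2)²+(y + 48.8)²) = 115.98 ≈ 115.98 km. ✓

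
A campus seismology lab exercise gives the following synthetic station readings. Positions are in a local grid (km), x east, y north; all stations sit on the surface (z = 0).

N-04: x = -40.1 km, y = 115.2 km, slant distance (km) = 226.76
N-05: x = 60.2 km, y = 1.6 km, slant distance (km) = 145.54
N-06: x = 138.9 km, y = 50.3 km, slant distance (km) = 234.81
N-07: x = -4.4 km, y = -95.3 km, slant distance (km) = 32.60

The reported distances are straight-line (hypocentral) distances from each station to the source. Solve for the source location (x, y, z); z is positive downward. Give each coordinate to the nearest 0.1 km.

x ≈ -31.3 km, y ≈ -111.2 km, depth ≈ 9.3 km

Each station gives a sphere (x−x_i)² + (y−y_i)² + z² = d_i² (stations at z=0).
Subtracting the N-04 sphere from N-05 and N-06: z² cancels, leaving linear equations in x and y:
200.6 x − 227.2 y = 18985.76
358.0 x − 129.8 y = 3228.61
Solving: x ≈ -31.299, y ≈ -111.198 km (keep extra digits for the depth step; rounded: -31.3, -111.2).
Then from the N-04 sphere: z² = 226.76² − (x + 40.1)² − (y − 115.2)² with x = -31.299, y = -111.198, so z ≈ 9.305 ≈ 9.3 km.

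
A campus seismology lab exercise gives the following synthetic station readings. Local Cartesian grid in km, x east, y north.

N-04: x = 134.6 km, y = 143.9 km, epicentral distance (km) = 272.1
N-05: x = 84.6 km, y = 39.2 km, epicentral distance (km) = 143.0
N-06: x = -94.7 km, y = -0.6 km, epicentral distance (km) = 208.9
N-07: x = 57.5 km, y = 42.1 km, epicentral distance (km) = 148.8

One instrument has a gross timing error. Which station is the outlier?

N-04

Solve using three stations at a time. Using N-05, N-06, N-07 (subtract circle equations pairwise → linear system) gives (x, y) ≈ (86.9, -103.4).
Distances from that point to each station vs reported:
  N-04: calculated 251.9 vs reported 272.1 → residual 20.2 km
  N-05: calculated 142.6 vs reported 143.0 → residual 0.4 km
  N-06: calculated 208.7 vs reported 208.9 → residual 0.2 km
  N-07: calculated 148.5 vs reported 148.8 → residual 0.3 km
N-05, N-06, N-07 are mutually consistent (residuals ≈ 0); N-04 is off by 20.2 km.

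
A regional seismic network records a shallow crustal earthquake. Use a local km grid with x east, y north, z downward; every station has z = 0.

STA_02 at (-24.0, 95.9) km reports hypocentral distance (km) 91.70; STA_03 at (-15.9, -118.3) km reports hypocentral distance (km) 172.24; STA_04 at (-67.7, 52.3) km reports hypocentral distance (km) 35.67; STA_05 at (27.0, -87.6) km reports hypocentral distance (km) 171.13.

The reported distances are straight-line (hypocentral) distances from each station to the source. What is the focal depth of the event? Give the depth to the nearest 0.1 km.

Each station gives a sphere (x−x_i)² + (y−y_i)² + z² = d_i² (stations at z=0).
Subtracting the STA_02 sphere from STA_03 and STA_04: z² cancels, leaving linear equations in x and y:
16.2 x − 428.4 y = -16782.84
-87.4 x − 87.2 y = 4682.31
Solving: x ≈ -89.291, y ≈ 35.799 km (keep extra digits for the depth step; rounded: -89.3, 35.8).
Then from the STA_02 sphere: z² = 91.70² − (x + 24.0)² − (y − 95.9)² with x = -89.291, y = 35.799, so z ≈ 23.105 ≈ 23.1 km.
Check against STA_05 (with the unrounded solution): distance 171.13 ≈ 171.13 km. ✓

z ≈ 23.1 km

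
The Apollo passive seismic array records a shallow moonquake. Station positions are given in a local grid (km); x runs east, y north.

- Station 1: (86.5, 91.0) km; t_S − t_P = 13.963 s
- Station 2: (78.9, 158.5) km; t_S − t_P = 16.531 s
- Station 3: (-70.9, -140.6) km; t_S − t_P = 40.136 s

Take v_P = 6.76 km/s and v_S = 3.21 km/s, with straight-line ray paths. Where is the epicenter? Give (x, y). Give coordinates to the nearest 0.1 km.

Distance from S−P lag: d = Δt · v_P v_S / (v_P − v_S) = Δt · (6.76·3.21)/(6.76−3.21) ≈ 6.1126·Δt.
So d_Station 1 = 85.35, d_Station 2 = 101.05, d_Station 3 = 245.33 km.
Circle about each station: (x − 86.5)² + (y − 91.0)² = 85.35²; (x − 78.9)² + (y − 158.5)² = 101.05²; (x + 70.9)² + (y + 140.6)² = 245.33².
Subtracting pairs of circle equations eliminates x²+y² and gives linear equations (the radical axes):
-15.2 x + 135.0 y = 12657.73
-314.8 x − 463.2 y = -43870.27
Solving the 2×2 system: x ≈ 1.2, y ≈ 93.9 km.

(1.2, 93.9)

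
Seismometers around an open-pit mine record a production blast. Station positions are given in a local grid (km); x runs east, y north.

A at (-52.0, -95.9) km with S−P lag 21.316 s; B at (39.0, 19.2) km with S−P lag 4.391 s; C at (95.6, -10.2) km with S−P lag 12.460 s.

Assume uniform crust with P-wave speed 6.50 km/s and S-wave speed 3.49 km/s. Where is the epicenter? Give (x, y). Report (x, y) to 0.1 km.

21.2 km east, 47.1 km north

Distance from S−P lag: d = Δt · v_P v_S / (v_P − v_S) = Δt · (6.50·3.49)/(6.50−3.49) ≈ 7.5365·Δt.
So d_A = 160.65, d_B = 33.09, d_C = 93.91 km.
Circle about each station: (x + 52.0)² + (y + 95.9)² = 160.65²; (x − 39.0)² + (y − 19.2)² = 33.09²; (x − 95.6)² + (y + 10.2)² = 93.91².
Subtracting the A equation from the B and C equations removes the quadratic terms:
182.0 x + 230.2 y = 14702.30
295.2 x + 171.4 y = 14331.92
Solving the 2×2 system: x ≈ 21.2, y ≈ 47.1 km.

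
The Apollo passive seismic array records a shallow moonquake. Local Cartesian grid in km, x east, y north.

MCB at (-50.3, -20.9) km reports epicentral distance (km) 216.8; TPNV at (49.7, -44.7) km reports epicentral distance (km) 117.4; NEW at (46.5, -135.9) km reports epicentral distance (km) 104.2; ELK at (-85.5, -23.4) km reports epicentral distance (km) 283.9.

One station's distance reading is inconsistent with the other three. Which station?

ELK

Solve using three stations at a time. Using MCB, TPNV, NEW (subtract circle equations pairwise → linear system) gives (x, y) ≈ (147.5, -109.8).
Distances from that point to each station vs reported:
  MCB: calculated 216.8 vs reported 216.8 → residual 0.0 km
  TPNV: calculated 117.5 vs reported 117.4 → residual 0.1 km
  NEW: calculated 104.3 vs reported 104.2 → residual 0.1 km
  ELK: calculated 248.5 vs reported 283.9 → residual 35.4 km
MCB, TPNV, NEW are mutually consistent (residuals ≈ 0); ELK is off by 35.4 km.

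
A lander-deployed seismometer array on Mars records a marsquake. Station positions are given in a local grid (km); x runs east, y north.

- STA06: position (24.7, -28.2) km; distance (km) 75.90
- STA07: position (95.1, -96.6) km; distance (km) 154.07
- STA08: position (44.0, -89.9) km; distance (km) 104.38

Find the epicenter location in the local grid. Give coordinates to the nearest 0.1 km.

(-49.6, -43.7)

Circle about each station: (x − 24.7)² + (y + 28.2)² = 75.90²; (x − 95.1)² + (y + 96.6)² = 154.07²; (x − 44.0)² + (y + 89.9)² = 104.38².
Subtracting pairs of circle equations eliminates x²+y² and gives linear equations (the radical axes):
140.8 x − 136.8 y = -1006.51
38.6 x − 123.4 y = 3478.31
Solving the 2×2 system: x ≈ -49.6, y ≈ -43.7 km.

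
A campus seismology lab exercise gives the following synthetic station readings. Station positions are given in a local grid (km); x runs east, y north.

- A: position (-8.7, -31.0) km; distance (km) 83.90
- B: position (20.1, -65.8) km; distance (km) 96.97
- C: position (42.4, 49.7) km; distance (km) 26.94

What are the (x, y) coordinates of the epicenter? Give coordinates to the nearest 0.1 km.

53.6 km east, 25.2 km north

Circle about each station: (x + 8.7)² + (y + 31.0)² = 83.90²; (x − 20.1)² + (y + 65.8)² = 96.97²; (x − 42.4)² + (y − 49.7)² = 26.94².
Subtracting the A equation from the B and C equations removes the quadratic terms:
57.6 x − 69.6 y = 1332.99
102.2 x + 161.4 y = 9544.61
Solving the 2×2 system: x ≈ 53.6, y ≈ 25.2 km.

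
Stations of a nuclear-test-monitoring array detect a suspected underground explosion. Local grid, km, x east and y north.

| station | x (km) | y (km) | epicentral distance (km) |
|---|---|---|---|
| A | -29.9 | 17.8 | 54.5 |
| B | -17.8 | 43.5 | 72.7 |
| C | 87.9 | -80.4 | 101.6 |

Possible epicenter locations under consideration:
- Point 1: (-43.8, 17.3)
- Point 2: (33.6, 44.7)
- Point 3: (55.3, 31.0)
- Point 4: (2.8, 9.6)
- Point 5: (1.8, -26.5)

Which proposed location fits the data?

For each candidate, compare |candidate − station| to the reported distance:
Point 1: residuals A 40.6, B 35.8, C 62.4 → max 62.4 km
Point 2: residuals A 14.5, B 21.3, C 34.8 → max 34.8 km
Point 3: residuals A 31.7, B 1.5, C 14.5 → max 31.7 km
Point 4: residuals A 20.8, B 33.0, C 22.3 → max 33.0 km
Point 5: residuals A 0.0, B 0.0, C 0.0 → max 0.0 km
Only Point 5 has all residuals ≈ 0.

Point 5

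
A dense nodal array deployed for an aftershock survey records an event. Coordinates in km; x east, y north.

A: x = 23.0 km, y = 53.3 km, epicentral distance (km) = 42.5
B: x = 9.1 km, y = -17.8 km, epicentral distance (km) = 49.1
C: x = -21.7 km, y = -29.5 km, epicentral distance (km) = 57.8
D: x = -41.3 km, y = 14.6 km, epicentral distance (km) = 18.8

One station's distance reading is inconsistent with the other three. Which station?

Solve using three stations at a time. Using A, B, C (subtract circle equations pairwise → linear system) gives (x, y) ≈ (-10.5, 27.2).
Distances from that point to each station vs reported:
  A: calculated 42.5 vs reported 42.5 → residual 0.0 km
  B: calculated 49.1 vs reported 49.1 → residual 0.0 km
  C: calculated 57.8 vs reported 57.8 → residual 0.0 km
  D: calculated 33.3 vs reported 18.8 → residual 14.5 km
A, B, C are mutually consistent (residuals ≈ 0); D is off by 14.5 km.

D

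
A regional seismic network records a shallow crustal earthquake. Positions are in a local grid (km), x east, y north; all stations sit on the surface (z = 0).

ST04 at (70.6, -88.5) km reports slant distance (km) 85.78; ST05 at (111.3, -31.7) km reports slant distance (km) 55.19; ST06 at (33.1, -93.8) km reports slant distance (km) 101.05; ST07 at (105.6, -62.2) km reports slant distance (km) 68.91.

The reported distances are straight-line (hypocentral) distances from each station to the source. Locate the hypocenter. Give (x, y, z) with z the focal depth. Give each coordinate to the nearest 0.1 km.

Each station gives a sphere (x−x_i)² + (y−y_i)² + z² = d_i² (stations at z=0).
Subtracting the ST04 sphere from ST05 and ST06: z² cancels, leaving linear equations in x and y:
81.4 x + 113.6 y = 4888.24
-75.0 x − 10.6 y = -5775.45
Solving: x ≈ 78.916, y ≈ -13.517 km (keep extra digits for the depth step; rounded: 78.9, -13.5).
Then from the ST04 sphere: z² = 85.78² − (x − 70.6)² − (y + 88.5)² with x = 78.916, y = -13.517, so z ≈ 40.824 ≈ 40.8 km.
Check against ST07 (with the unrounded solution): distance 68.91 ≈ 68.91 km. ✓

(78.9, -13.5, 40.8)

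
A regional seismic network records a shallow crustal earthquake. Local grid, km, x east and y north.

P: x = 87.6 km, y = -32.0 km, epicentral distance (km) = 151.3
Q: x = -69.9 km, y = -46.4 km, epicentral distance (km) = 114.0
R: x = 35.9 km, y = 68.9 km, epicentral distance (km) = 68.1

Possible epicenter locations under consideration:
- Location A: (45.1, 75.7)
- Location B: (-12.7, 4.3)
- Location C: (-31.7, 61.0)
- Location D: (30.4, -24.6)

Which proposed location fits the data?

For each candidate, compare |candidate − station| to the reported distance:
Location A: residuals P 35.5, Q 53.7, R 56.7 → max 56.7 km
Location B: residuals P 44.6, Q 37.6, R 12.7 → max 44.6 km
Location C: residuals P 0.0, Q 0.0, R 0.0 → max 0.0 km
Location D: residuals P 93.6, Q 11.4, R 25.6 → max 93.6 km
Only Location C has all residuals ≈ 0.

Location C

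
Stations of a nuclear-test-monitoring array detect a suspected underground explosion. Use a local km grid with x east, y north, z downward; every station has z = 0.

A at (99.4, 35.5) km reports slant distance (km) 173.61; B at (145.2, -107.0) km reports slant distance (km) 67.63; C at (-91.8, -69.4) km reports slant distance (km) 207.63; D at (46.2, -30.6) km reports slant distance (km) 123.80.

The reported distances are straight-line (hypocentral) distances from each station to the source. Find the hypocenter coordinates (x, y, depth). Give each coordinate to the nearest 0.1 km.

Each station gives a sphere (x−x_i)² + (y−y_i)² + z² = d_i² (stations at z=0).
Subtracting the A sphere from B and C: z² cancels, leaving linear equations in x and y:
91.6 x − 285.0 y = 46958.05
-382.4 x − 209.8 y = -10866.79
Solving: x ≈ 101.004, y ≈ -132.302 km (keep extra digits for the depth step; rounded: 101.0, -132.3).
Then from the A sphere: z² = 173.61² − (x − 99.4)² − (y − 35.5)² with x = 101.004, y = -132.302, so z ≈ 44.501 ≈ 44.5 km.
Check against D (with the unrounded solution): distance 123.80 ≈ 123.80 km. ✓

(101.0, -132.3, 44.5)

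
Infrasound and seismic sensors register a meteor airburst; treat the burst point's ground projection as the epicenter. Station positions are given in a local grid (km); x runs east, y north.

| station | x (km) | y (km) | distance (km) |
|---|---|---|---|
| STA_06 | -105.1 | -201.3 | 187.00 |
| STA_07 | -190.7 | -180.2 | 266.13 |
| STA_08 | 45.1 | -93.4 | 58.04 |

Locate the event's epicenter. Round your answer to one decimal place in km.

x ≈ 73.0 km, y ≈ -144.3 km

Circle about each station: (x + 105.1)² + (y + 201.3)² = 187.00²; (x + 190.7)² + (y + 180.2)² = 266.13²; (x − 45.1)² + (y + 93.4)² = 58.04².
Subtracting pairs of circle equations eliminates x²+y² and gives linear equations (the radical axes):
-171.2 x + 42.2 y = -18585.35
300.4 x + 215.8 y = -9209.77
Solving the 2×2 system: x ≈ 73.0, y ≈ -144.3 km.
Check against STA_06 (with the unrounded x, y): √((x + 105.1)²+(y + 201.3)²) = 187.00 ≈ 187.00 km. ✓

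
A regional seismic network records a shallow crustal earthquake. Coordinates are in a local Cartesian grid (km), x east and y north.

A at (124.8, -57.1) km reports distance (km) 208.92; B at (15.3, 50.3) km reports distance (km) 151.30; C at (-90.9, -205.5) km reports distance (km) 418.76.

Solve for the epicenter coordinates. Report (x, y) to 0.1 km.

Circle about each station: (x − 124.8)² + (y + 57.1)² = 208.92²; (x − 15.3)² + (y − 50.3)² = 151.30²; (x + 90.9)² + (y + 205.5)² = 418.76².
Subtracting the A equation from the B and C equations removes the quadratic terms:
-219.0 x + 214.8 y = 4684.61
-431.4 x − 296.8 y = -100054.76
Solving the 2×2 system: x ≈ 127.5, y ≈ 151.8 km.

x ≈ 127.5 km, y ≈ 151.8 km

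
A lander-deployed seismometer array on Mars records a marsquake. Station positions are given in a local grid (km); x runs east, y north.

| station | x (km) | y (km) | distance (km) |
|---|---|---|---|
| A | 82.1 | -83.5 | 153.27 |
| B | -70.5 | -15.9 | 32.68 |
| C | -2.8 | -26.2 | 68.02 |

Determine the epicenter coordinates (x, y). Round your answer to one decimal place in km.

Circle about each station: (x − 82.1)² + (y + 83.5)² = 153.27²; (x + 70.5)² + (y + 15.9)² = 32.68²; (x + 2.8)² + (y + 26.2)² = 68.02².
Subtracting the A equation from the B and C equations removes the quadratic terms:
-305.2 x + 135.2 y = 13934.11
-169.8 x + 114.6 y = 5846.59
Solving the 2×2 system: x ≈ -67.1, y ≈ -48.4 km.

-67.1 km east, -48.4 km north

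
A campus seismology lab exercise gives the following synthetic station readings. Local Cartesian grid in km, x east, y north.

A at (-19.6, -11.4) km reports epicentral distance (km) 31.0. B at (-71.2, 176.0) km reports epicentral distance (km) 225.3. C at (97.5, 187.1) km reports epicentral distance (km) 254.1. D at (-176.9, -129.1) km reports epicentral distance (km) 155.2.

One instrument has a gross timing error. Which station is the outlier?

D

Solve using three stations at a time. Using A, B, C (subtract circle equations pairwise → linear system) gives (x, y) ≈ (-13.1, -41.7).
Distances from that point to each station vs reported:
  A: calculated 31.0 vs reported 31.0 → residual 0.0 km
  B: calculated 225.3 vs reported 225.3 → residual 0.0 km
  C: calculated 254.1 vs reported 254.1 → residual 0.0 km
  D: calculated 185.7 vs reported 155.2 → residual 30.5 km
A, B, C are mutually consistent (residuals ≈ 0); D is off by 30.5 km.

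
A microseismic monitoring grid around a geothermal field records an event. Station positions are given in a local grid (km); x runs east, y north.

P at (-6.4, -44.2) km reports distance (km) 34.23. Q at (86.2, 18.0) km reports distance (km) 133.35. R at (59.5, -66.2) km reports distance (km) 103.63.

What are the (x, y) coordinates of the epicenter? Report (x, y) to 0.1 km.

x ≈ -37.9 km, y ≈ -30.8 km

Circle about each station: (x + 6.4)² + (y + 44.2)² = 34.23²; (x − 86.2)² + (y − 18.0)² = 133.35²; (x − 59.5)² + (y + 66.2)² = 103.63².
Subtracting the P equation from the Q and R equations removes the quadratic terms:
185.2 x + 124.4 y = -10850.69
131.8 x − 44.0 y = -3639.39
Solving the 2×2 system: x ≈ -37.9, y ≈ -30.8 km.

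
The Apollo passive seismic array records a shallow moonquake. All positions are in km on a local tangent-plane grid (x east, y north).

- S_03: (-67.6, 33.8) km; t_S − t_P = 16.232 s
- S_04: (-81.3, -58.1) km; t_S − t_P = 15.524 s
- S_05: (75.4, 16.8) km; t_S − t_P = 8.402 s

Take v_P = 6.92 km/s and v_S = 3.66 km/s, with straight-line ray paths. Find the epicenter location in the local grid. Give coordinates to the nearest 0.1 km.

Distance from S−P lag: d = Δt · v_P v_S / (v_P − v_S) = Δt · (6.92·3.66)/(6.92−3.66) ≈ 7.7691·Δt.
So d_S_03 = 126.11, d_S_04 = 120.61, d_S_05 = 65.28 km.
Circle about each station: (x + 67.6)² + (y − 33.8)² = 126.11²; (x + 81.3)² + (y + 58.1)² = 120.61²; (x − 75.4)² + (y − 16.8)² = 65.28².
Subtracting the S_03 equation from the S_04 and S_05 equations removes the quadratic terms:
-27.4 x − 183.8 y = 5630.06
286.0 x − 34.0 y = 11897.45
Solving the 2×2 system: x ≈ 37.3, y ≈ -36.2 km.

x ≈ 37.3 km, y ≈ -36.2 km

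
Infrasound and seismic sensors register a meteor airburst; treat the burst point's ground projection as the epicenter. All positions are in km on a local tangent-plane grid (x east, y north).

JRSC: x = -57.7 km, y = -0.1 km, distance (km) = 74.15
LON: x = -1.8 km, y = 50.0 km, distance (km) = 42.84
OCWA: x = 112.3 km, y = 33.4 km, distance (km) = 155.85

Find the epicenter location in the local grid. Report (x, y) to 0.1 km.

x ≈ -38.8 km, y ≈ 71.6 km

Circle about each station: (x + 57.7)² + (y + 0.1)² = 74.15²; (x + 1.8)² + (y − 50.0)² = 42.84²; (x − 112.3)² + (y − 33.4)² = 155.85².
Subtracting pairs of circle equations eliminates x²+y² and gives linear equations (the radical axes):
111.8 x + 100.2 y = 2836.90
340.0 x + 67.0 y = -8393.45
Solving the 2×2 system: x ≈ -38.8, y ≈ 71.6 km.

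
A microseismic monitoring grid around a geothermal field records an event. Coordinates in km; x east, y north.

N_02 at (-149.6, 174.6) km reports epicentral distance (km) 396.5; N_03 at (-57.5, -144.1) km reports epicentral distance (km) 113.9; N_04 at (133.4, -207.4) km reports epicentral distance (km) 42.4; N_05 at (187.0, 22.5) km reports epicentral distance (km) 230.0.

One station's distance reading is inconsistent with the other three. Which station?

Solve using three stations at a time. Using N_02, N_03, N_05 (subtract circle equations pairwise → linear system) gives (x, y) ≈ (54.4, -165.4).
Distances from that point to each station vs reported:
  N_02: calculated 396.5 vs reported 396.5 → residual 0.0 km
  N_03: calculated 113.9 vs reported 113.9 → residual 0.0 km
  N_04: calculated 89.5 vs reported 42.4 → residual 47.1 km
  N_05: calculated 230.0 vs reported 230.0 → residual 0.0 km
N_02, N_03, N_05 are mutually consistent (residuals ≈ 0); N_04 is off by 47.1 km.

N_04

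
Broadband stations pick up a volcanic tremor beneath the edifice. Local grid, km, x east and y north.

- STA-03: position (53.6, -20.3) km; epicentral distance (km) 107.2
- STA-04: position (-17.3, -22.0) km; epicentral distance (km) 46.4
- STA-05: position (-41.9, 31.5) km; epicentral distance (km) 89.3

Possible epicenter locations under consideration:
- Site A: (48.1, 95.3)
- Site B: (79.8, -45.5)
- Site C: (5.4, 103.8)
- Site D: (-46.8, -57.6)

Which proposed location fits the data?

Site D

For each candidate, compare |candidate − station| to the reported distance:
Site A: residuals STA-03 8.5, STA-04 87.9, STA-05 21.0 → max 87.9 km
Site B: residuals STA-03 70.8, STA-04 53.5, STA-05 54.7 → max 70.8 km
Site C: residuals STA-03 25.9, STA-04 81.4, STA-05 2.9 → max 81.4 km
Site D: residuals STA-03 0.1, STA-04 0.2, STA-05 0.1 → max 0.2 km
Only Site D has all residuals ≈ 0.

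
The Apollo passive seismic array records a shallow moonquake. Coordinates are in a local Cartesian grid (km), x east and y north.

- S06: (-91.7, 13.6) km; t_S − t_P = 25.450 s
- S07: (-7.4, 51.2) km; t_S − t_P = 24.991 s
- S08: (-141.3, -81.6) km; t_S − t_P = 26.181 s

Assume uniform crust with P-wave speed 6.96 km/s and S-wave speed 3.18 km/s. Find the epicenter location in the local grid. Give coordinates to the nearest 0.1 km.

(11.5, -93.9)

Distance from S−P lag: d = Δt · v_P v_S / (v_P − v_S) = Δt · (6.96·3.18)/(6.96−3.18) ≈ 5.8552·Δt.
So d_S06 = 149.02, d_S07 = 146.33, d_S08 = 153.30 km.
Circle about each station: (x + 91.7)² + (y − 13.6)² = 149.02²; (x + 7.4)² + (y − 51.2)² = 146.33²; (x + 141.3)² + (y + 81.6)² = 153.30².
Subtracting the S06 equation from the S07 and S08 equations removes the quadratic terms:
168.6 x + 75.2 y = -5123.16
-99.2 x − 190.4 y = 16736.47
Solving the 2×2 system: x ≈ 11.5, y ≈ -93.9 km.
Check against S06 (with the unrounded x, y): √((x + 91.7)²+(y − 13.6)²) = 149.00 ≈ 149.02 km. ✓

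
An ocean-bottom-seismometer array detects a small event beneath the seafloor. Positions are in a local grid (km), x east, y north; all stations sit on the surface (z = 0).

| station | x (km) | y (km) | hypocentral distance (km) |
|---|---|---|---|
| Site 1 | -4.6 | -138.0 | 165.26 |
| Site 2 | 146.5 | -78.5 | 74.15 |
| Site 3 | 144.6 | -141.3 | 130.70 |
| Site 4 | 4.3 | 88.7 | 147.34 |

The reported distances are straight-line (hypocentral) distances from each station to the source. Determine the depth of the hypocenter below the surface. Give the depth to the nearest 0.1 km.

depth ≈ 9.7 km

Each station gives a sphere (x−x_i)² + (y−y_i)² + z² = d_i² (stations at z=0).
Subtracting the Site 1 sphere from Site 2 and Site 3: z² cancels, leaving linear equations in x and y:
302.2 x + 119.0 y = 30371.99
298.4 x − 6.6 y = 32038.07
Solving: x ≈ 107.001, y ≈ -16.502 km (keep extra digits for the depth step; rounded: 107.0, -16.5).
Then from the Site 1 sphere: z² = 165.26² − (x + 4.6)² − (y + 138.0)² with x = 107.001, y = -16.502, so z ≈ 9.712 ≈ 9.7 km.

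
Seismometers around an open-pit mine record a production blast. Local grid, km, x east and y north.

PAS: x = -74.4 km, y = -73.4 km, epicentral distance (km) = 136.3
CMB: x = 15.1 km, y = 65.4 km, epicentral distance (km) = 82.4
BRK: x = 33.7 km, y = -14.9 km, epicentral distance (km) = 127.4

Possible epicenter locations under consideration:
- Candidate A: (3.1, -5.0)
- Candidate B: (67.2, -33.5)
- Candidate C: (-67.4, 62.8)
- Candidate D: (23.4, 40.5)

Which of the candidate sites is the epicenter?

For each candidate, compare |candidate − station| to the reported distance:
Candidate A: residuals PAS 32.9, CMB 11.0, BRK 95.2 → max 95.2 km
Candidate B: residuals PAS 10.8, CMB 29.4, BRK 89.1 → max 89.1 km
Candidate C: residuals PAS 0.1, CMB 0.1, BRK 0.1 → max 0.1 km
Candidate D: residuals PAS 13.8, CMB 56.2, BRK 71.1 → max 71.1 km
Only Candidate C has all residuals ≈ 0.

Candidate C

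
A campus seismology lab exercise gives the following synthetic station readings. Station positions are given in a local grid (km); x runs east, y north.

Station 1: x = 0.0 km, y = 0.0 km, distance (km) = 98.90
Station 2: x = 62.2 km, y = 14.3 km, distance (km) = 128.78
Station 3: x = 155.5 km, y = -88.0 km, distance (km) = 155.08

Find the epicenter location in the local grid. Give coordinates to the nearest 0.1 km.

Circle about each station: x² + y² = 98.90²; (x − 62.2)² + (y − 14.3)² = 128.78²; (x − 155.5)² + (y + 88.0)² = 155.08².
Subtracting the Station 1 equation from the Station 2 and Station 3 equations removes the quadratic terms:
124.4 x + 28.6 y = -2729.75
311.0 x − 176.0 y = 17655.65
Solving the 2×2 system: x ≈ 0.8, y ≈ -98.9 km.

x ≈ 0.8 km, y ≈ -98.9 km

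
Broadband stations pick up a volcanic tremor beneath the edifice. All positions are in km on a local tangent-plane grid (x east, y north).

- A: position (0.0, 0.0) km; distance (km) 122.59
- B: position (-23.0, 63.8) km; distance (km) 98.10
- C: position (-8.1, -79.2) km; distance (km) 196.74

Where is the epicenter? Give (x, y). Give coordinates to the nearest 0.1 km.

(67.1, 102.6)

Circle about each station: x² + y² = 122.59²; (x + 23.0)² + (y − 63.8)² = 98.10²; (x + 8.1)² + (y + 79.2)² = 196.74².
Subtracting pairs of circle equations eliminates x²+y² and gives linear equations (the radical axes):
-46.0 x + 127.6 y = 10004.14
-16.2 x − 158.4 y = -17340.07
Solving the 2×2 system: x ≈ 67.1, y ≈ 102.6 km.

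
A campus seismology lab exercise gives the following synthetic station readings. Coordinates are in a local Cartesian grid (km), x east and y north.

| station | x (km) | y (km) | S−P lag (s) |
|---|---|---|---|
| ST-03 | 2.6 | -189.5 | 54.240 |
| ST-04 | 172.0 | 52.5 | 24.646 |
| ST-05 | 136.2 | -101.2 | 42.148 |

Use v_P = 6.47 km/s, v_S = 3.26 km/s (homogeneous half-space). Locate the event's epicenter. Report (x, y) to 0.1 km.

x ≈ 53.8 km, y ≈ 163.2 km

Distance from S−P lag: d = Δt · v_P v_S / (v_P − v_S) = Δt · (6.47·3.26)/(6.47−3.26) ≈ 6.5708·Δt.
So d_ST-03 = 356.40, d_ST-04 = 161.94, d_ST-05 = 276.95 km.
Circle about each station: (x − 2.6)² + (y + 189.5)² = 356.40²; (x − 172.0)² + (y − 52.5)² = 161.94²; (x − 136.2)² + (y + 101.2)² = 276.95².
Subtracting the ST-03 equation from the ST-04 and ST-05 equations removes the quadratic terms:
338.8 x + 484.0 y = 97219.64
267.2 x + 176.6 y = 43194.53
Solving the 2×2 system: x ≈ 53.8, y ≈ 163.2 km.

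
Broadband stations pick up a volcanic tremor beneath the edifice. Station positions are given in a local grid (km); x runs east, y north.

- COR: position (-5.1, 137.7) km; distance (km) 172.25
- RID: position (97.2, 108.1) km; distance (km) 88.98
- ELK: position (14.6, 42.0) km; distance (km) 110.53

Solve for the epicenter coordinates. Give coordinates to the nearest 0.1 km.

Circle about each station: (x + 5.1)² + (y − 137.7)² = 172.25²; (x − 97.2)² + (y − 108.1)² = 88.98²; (x − 14.6)² + (y − 42.0)² = 110.53².
Subtracting the COR equation from the RID and ELK equations removes the quadratic terms:
204.6 x − 59.2 y = 23898.77
39.4 x − 191.4 y = 443.04
Solving the 2×2 system: x ≈ 123.5, y ≈ 23.1 km.
Check against COR (with the unrounded x, y): √((x + 5.1)²+(y − 137.7)²) = 172.24 ≈ 172.25 km. ✓

(123.5, 23.1)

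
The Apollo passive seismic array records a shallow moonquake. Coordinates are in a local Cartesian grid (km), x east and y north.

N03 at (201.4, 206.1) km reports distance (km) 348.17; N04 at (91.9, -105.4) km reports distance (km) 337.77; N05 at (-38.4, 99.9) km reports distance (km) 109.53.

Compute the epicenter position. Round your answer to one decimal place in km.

-140.4 km east, 139.8 km north

Circle about each station: (x − 201.4)² + (y − 206.1)² = 348.17²; (x − 91.9)² + (y + 105.4)² = 337.77²; (x + 38.4)² + (y − 99.9)² = 109.53².
Subtracting the N03 equation from the N04 and N05 equations removes the quadratic terms:
-219.0 x − 623.0 y = -56350.62
-479.6 x − 212.4 y = 37640.93
Solving the 2×2 system: x ≈ -140.4, y ≈ 139.8 km.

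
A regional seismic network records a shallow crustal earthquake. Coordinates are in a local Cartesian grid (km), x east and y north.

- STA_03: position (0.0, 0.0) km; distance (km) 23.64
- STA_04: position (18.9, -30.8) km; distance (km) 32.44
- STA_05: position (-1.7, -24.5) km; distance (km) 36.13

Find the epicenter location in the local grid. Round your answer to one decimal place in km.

23.6 km east, 1.3 km north

Circle about each station: x² + y² = 23.64²; (x − 18.9)² + (y + 30.8)² = 32.44²; (x + 1.7)² + (y + 24.5)² = 36.13².
Subtracting the STA_03 equation from the STA_04 and STA_05 equations removes the quadratic terms:
37.8 x − 61.6 y = 812.35
-3.4 x − 49.0 y = -143.39
Solving the 2×2 system: x ≈ 23.6, y ≈ 1.3 km.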